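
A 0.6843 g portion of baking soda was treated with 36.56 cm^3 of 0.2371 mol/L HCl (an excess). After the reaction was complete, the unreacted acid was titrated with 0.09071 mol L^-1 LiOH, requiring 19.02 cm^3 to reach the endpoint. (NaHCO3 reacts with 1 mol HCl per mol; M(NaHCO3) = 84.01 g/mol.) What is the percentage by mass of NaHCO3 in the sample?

85.2%

Total n(HCl) added = 0.2371 x 0.03656 = 0.008668 mol.
n(LiOH) used = 0.09071 x 0.01902 = 0.001725 mol, which equals the excess n(HCl).
So n(HCl) consumed by the sample = 0.008668 - 0.001725 = 0.006943 mol.
n(NaHCO3) = 0.006943 / 1 = 0.006943 mol.
mass NaHCO3 = 0.006943 x 84.01 = 0.5833 g, so %NaHCO3 = 0.5833/0.6843 x 100 = 85.2%.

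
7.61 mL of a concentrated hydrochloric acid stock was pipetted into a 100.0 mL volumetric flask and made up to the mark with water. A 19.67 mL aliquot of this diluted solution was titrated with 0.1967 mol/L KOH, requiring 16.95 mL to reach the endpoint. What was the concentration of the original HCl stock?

n(KOH) = 0.1967 x 0.01695 = 0.003334 mol.
n(HCl) in the aliquot = 0.003334 mol.
[diluted HCl] = 0.003334 / 0.01967 = 0.1695 M.
Dilution factor = 100.0/7.610 = 13.14, so [stock] = 0.1695 x 13.14 = 2.23 M.

2.23 M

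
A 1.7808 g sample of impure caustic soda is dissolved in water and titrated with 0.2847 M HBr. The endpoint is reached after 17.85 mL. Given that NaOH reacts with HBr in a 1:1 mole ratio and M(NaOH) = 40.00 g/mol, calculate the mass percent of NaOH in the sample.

11.4%

n(HBr) = 0.2847 x 0.01785 = 0.005082 mol.
n(NaOH) = 0.005082 / 1 = 0.005082 mol.
mass of NaOH = 0.005082 x 40.00 = 0.2033 g.
% purity = 0.2033 / 1.7808 x 100 = 11.4%.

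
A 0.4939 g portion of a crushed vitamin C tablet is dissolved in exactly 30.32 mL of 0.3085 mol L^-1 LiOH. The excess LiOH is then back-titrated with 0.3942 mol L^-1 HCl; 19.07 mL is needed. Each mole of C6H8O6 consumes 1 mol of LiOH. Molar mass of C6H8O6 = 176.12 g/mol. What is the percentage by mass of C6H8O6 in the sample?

65.5%

Total n(LiOH) added = 0.3085 x 0.03032 = 0.009354 mol.
n(HCl) used = 0.3942 x 0.01907 = 0.007517 mol, which equals the excess n(LiOH).
So n(LiOH) consumed by the sample = 0.009354 - 0.007517 = 0.001836 mol.
n(C6H8O6) = 0.001836 / 1 = 0.001836 mol.
mass C6H8O6 = 0.001836 x 176.12 = 0.3234 g, so %C6H8O6 = 0.3234/0.4939 x 100 = 65.5%.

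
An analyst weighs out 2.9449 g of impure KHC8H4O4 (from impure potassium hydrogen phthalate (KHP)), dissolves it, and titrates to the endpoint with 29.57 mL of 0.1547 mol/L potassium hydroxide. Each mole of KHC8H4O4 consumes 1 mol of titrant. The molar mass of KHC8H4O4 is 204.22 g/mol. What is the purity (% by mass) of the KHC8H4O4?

31.7%

n(KOH) = 0.1547 x 0.02957 = 0.004574 mol.
n(KHC8H4O4) = 0.004574 / 1 = 0.004574 mol.
mass of KHC8H4O4 = 0.004574 x 204.22 = 0.9342 g.
% purity = 0.9342 / 2.9449 x 100 = 31.7%.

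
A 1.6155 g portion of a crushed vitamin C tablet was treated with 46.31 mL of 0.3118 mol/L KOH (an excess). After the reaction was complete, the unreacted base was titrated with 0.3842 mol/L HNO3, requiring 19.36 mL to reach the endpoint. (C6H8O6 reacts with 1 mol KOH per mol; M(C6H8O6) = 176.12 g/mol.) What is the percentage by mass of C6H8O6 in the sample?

76.3%

Total n(KOH) added = 0.3118 x 0.04631 = 0.01444 mol.
n(HNO3) used = 0.3842 x 0.01936 = 0.007438 mol, which equals the excess n(KOH).
So n(KOH) consumed by the sample = 0.01444 - 0.007438 = 0.007001 mol.
n(C6H8O6) = 0.007001 / 1 = 0.007001 mol.
mass C6H8O6 = 0.007001 x 176.12 = 1.233 g, so %C6H8O6 = 1.233/1.6155 x 100 = 76.3%.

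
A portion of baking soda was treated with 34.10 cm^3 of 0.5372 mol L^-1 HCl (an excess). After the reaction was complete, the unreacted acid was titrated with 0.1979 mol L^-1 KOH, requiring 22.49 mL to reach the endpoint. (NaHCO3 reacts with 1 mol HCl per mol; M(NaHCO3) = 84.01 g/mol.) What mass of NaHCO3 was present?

Total n(HCl) added = 0.5372 x 0.03410 = 0.01832 mol.
n(KOH) used = 0.1979 x 0.02249 = 0.004451 mol, which equals the excess n(HCl).
So n(HCl) consumed by the sample = 0.01832 - 0.004451 = 0.01387 mol.
n(NaHCO3) = 0.01387 / 1 = 0.01387 mol.
mass = 0.01387 mol x 84.01 g/mol = 1.17 g.

1.17 g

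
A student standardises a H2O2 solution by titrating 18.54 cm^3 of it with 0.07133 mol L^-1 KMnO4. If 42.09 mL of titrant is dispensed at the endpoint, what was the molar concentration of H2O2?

n(KMnO4) = 0.07133 x 0.04209 = 0.003002 mol.
From the balanced equation, 2 mol KMnO4 reacts with 5 mol H2O2, so n(H2O2) = 0.003002 x 5/2 = 0.007506 mol.
[H2O2] = 0.007506 / 0.01854 L = 0.405 M.

0.405 M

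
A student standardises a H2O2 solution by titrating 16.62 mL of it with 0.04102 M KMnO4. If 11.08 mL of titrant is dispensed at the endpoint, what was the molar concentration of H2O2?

0.0684 M

n(KMnO4) = 0.04102 x 0.01108 = 0.0004545 mol.
From the balanced equation, 2 mol KMnO4 reacts with 5 mol H2O2, so n(H2O2) = 0.0004545 x 5/2 = 0.001136 mol.
[H2O2] = 0.001136 / 0.01662 L = 0.0684 M.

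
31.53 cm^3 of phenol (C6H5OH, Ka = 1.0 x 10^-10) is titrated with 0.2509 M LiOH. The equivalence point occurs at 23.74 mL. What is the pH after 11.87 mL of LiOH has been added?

10.00

11.87 mL is exactly half the equivalence volume (23.74/2), i.e. the half-equivalence point.
There, n(HA) = n(A^-), so pH = pKa = -log(1.0 x 10^-10) = 10.00.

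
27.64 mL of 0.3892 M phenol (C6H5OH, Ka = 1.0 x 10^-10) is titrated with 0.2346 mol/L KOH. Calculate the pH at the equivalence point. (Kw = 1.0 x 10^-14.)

n(C6H5OH) = 0.3892 x 0.02764 = 0.01076 mol; V(KOH) at equivalence = 0.01076/0.2346 = 0.04585 L.
At equivalence all the acid is converted to C6H5O-; total volume = 0.02764 + 0.04585 = 0.07349 L, so [C6H5O-] = 0.01076/0.07349 = 0.1464 M.
Kb = Kw/Ka = 1.0e-14 / 1.0 x 10^-10 = 0.000100.
[OH^-] = sqrt(Kb x [C6H5O-]) = sqrt(0.000100 x 0.1464) = 0.00383 M.
pOH = 2.42, so pH = 14.00 - 2.42 = 11.58.

11.58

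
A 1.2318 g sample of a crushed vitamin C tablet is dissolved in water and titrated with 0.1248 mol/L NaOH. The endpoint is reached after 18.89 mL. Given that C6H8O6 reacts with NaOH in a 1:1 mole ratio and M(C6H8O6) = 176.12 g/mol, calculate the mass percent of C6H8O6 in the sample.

33.7%

n(NaOH) = 0.1248 x 0.01889 = 0.002357 mol.
n(C6H8O6) = 0.002357 / 1 = 0.002357 mol.
mass of C6H8O6 = 0.002357 x 176.12 = 0.4152 g.
% purity = 0.4152 / 1.2318 x 100 = 33.7%.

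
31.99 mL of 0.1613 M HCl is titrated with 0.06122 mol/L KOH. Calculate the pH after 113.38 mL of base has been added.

n(acid) = 0.1613 x 0.03199 = 0.005160 mol; n(KOH) added = 0.06122 x 0.1134 = 0.006941 mol.
Base is in excess by 0.006941 - 0.005160 = 0.001781 mol in a total volume of 0.1454 L.
[OH^-] = 0.001781/0.1454 = 0.01225 M, so pOH = 1.91 and pH = 14.00 - 1.91 = 12.09.

12.09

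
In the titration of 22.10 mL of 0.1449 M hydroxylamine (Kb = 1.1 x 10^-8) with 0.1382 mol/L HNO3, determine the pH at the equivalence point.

n(NH2OH) = 0.1449 x 0.02210 = 0.003202 mol; V(HNO3) at equivalence = 0.003202/0.1382 = 0.02317 L.
At equivalence the base is fully converted to NH3OH+; total volume = 0.04527 L, so [NH3OH+] = 0.003202/0.04527 = 0.07074 M.
Ka(NH3OH+) = Kw/Kb = 1.0e-14 / 1.1 x 10^-8 = 9.09e-7.
[H^+] = sqrt(Ka x [NH3OH+]) = sqrt(9.09e-7 x 0.07074) = 0.000254 M.
pH = -log(0.000254) = 3.60.

3.60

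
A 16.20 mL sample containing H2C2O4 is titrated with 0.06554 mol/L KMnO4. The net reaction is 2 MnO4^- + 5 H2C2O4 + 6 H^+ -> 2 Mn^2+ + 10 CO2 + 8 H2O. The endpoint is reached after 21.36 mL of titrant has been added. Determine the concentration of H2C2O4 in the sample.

0.216 M

n(KMnO4) = 0.06554 x 0.02136 = 0.001400 mol.
From the balanced equation, 2 mol KMnO4 reacts with 5 mol H2C2O4, so n(H2C2O4) = 0.001400 x 5/2 = 0.003500 mol.
[H2C2O4] = 0.003500 / 0.01620 L = 0.216 M.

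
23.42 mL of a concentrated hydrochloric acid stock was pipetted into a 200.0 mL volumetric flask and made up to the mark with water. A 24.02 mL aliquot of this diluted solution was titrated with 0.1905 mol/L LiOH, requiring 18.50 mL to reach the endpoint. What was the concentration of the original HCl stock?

1.25 M

n(LiOH) = 0.1905 x 0.01850 = 0.003524 mol.
n(HCl) in the aliquot = 0.003524 mol.
[diluted HCl] = 0.003524 / 0.02402 = 0.1467 M.
Dilution factor = 200.0/23.42 = 8.540, so [stock] = 0.1467 x 8.540 = 1.25 M.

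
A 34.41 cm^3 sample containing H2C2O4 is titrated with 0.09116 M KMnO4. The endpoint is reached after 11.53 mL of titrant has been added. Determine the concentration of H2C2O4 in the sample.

n(KMnO4) = 0.09116 x 0.01153 = 0.001051 mol.
From the balanced equation, 2 mol KMnO4 reacts with 5 mol H2C2O4, so n(H2C2O4) = 0.001051 x 5/2 = 0.002628 mol.
[H2C2O4] = 0.002628 / 0.03441 L = 0.0764 M.

0.0764 M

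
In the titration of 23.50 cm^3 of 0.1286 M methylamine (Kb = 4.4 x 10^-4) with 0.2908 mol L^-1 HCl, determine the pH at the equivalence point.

5.85

n(CH3NH2) = 0.1286 x 0.02350 = 0.003022 mol; V(HCl) at equivalence = 0.003022/0.2908 = 0.01039 L.
At equivalence the base is fully converted to CH3NH3+; total volume = 0.03389 L, so [CH3NH3+] = 0.003022/0.03389 = 0.08917 M.
Ka(CH3NH3+) = Kw/Kb = 1.0e-14 / 4.4 x 10^-4 = 2.27e-11.
[H^+] = sqrt(Ka x [CH3NH3+]) = sqrt(2.27e-11 x 0.08917) = 1.42e-6 M.
pH = -log(1.42e-6) = 5.85.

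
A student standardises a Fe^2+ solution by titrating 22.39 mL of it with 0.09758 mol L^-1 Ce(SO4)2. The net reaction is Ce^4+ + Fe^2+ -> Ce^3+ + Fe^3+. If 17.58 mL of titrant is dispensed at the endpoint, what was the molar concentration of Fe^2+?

0.0766 M

n(Ce(SO4)2) = 0.09758 x 0.01758 = 0.001715 mol.
From the balanced equation, 1 mol Ce(SO4)2 reacts with 1 mol Fe^2+, so n(Fe^2+) = 0.001715 x 1/1 = 0.001715 mol.
[Fe^2+] = 0.001715 / 0.02239 L = 0.0766 M.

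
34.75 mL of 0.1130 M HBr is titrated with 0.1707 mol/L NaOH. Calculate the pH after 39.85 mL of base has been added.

12.59

n(acid) = 0.1130 x 0.03475 = 0.003927 mol; n(NaOH) added = 0.1707 x 0.03985 = 0.006802 mol.
Base is in excess by 0.006802 - 0.003927 = 0.002876 mol in a total volume of 0.07460 L.
[OH^-] = 0.002876/0.07460 = 0.03855 M, so pOH = 1.41 and pH = 14.00 - 1.41 = 12.59.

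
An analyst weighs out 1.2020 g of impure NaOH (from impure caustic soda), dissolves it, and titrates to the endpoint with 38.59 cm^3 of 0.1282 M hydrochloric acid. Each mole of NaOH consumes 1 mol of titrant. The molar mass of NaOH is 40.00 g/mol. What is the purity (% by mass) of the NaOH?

n(HCl) = 0.1282 x 0.03859 = 0.004947 mol.
n(NaOH) = 0.004947 / 1 = 0.004947 mol.
mass of NaOH = 0.004947 x 40.00 = 0.1979 g.
% purity = 0.1979 / 1.2020 x 100 = 16.5%.

16.5%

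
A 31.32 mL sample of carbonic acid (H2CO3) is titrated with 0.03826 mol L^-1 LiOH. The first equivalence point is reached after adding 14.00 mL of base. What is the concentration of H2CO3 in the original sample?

n(LiOH) = 0.03826 x 0.01400 = 0.0005356 mol.
At the first equivalence point, 1 mol OH^- react per mol H2CO3, so n(H2CO3) = 0.0005356 / 1 = 0.0005356 mol.
[H2CO3] = 0.0005356 / 0.03132 L = 0.0171 M.

0.0171 M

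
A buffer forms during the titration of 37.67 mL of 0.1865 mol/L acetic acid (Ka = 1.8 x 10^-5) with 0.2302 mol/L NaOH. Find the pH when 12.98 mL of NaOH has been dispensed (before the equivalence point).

4.61

Initial n(CH3COOH) = 0.1865 x 0.03767 = 0.007025 mol.
n(NaOH) added = 0.2302 x 0.01298 = 0.002988 mol, converting that many moles of CH3COOH to CH3COO-.
Remaining n(CH3COOH) = 0.004037 mol; n(CH3COO-) = 0.002988 mol.
By Henderson-Hasselbalch, pH = pKa + log([A^-]/[HA]) = 4.74 + log(0.002988/0.004037) = 4.74 + (-0.13) = 4.61.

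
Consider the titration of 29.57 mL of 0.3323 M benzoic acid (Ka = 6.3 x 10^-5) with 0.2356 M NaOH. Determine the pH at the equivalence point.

n(C6H5COOH) = 0.3323 x 0.02957 = 0.009826 mol; V(NaOH) at equivalence = 0.009826/0.2356 = 0.04171 L.
At equivalence all the acid is converted to C6H5COO-; total volume = 0.02957 + 0.04171 = 0.07128 L, so [C6H5COO-] = 0.009826/0.07128 = 0.1379 M.
Kb = Kw/Ka = 1.0e-14 / 6.3 x 10^-5 = 1.59e-10.
[OH^-] = sqrt(Kb x [C6H5COO-]) = sqrt(1.59e-10 x 0.1379) = 4.68e-6 M.
pOH = 5.33, so pH = 14.00 - 5.33 = 8.67.

8.67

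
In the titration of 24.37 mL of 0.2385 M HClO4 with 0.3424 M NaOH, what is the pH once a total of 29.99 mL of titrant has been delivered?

12.91

n(acid) = 0.2385 x 0.02437 = 0.005812 mol; n(NaOH) added = 0.3424 x 0.02999 = 0.01027 mol.
Base is in excess by 0.01027 - 0.005812 = 0.004456 mol in a total volume of 0.05436 L.
[OH^-] = 0.004456/0.05436 = 0.08198 M, so pOH = 1.09 and pH = 14.00 - 1.09 = 12.91.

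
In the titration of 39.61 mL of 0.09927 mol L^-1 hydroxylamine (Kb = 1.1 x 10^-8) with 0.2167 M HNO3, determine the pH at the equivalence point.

n(NH2OH) = 0.09927 x 0.03961 = 0.003932 mol; V(HNO3) at equivalence = 0.003932/0.2167 = 0.01815 L.
At equivalence the base is fully converted to NH3OH+; total volume = 0.05776 L, so [NH3OH+] = 0.003932/0.05776 = 0.06808 M.
Ka(NH3OH+) = Kw/Kb = 1.0e-14 / 1.1 x 10^-8 = 9.09e-7.
[H^+] = sqrt(Ka x [NH3OH+]) = sqrt(9.09e-7 x 0.06808) = 0.000249 M.
pH = -log(0.000249) = 3.60.

3.60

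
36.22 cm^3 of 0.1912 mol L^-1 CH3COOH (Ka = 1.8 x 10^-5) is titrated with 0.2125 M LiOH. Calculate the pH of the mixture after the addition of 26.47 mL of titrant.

5.38

Initial n(CH3COOH) = 0.1912 x 0.03622 = 0.006925 mol.
n(LiOH) added = 0.2125 x 0.02647 = 0.005625 mol, converting that many moles of CH3COOH to CH3COO-.
Remaining n(CH3COOH) = 0.001300 mol; n(CH3COO-) = 0.005625 mol.
By Henderson-Hasselbalch, pH = pKa + log([A^-]/[HA]) = 4.74 + log(0.005625/0.001300) = 4.74 + (+0.64) = 5.38.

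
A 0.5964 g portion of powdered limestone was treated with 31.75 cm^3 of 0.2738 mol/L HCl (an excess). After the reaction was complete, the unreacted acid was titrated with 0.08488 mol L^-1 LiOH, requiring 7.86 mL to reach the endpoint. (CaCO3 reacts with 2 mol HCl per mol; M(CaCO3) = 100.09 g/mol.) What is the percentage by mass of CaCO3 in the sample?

Total n(HCl) added = 0.2738 x 0.03175 = 0.008693 mol.
n(LiOH) used = 0.08488 x 0.007860 = 0.0006672 mol, which equals the excess n(HCl).
So n(HCl) consumed by the sample = 0.008693 - 0.0006672 = 0.008026 mol.
n(CaCO3) = 0.008026 / 2 = 0.004013 mol.
mass CaCO3 = 0.004013 x 100.09 = 0.4017 g, so %CaCO3 = 0.4017/0.5964 x 100 = 67.3%.

67.3%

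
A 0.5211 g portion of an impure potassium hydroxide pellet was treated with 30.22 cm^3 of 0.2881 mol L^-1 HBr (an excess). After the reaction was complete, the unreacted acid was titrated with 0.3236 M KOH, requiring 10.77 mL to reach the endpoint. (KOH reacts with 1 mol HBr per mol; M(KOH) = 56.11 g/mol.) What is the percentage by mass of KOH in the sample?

Total n(HBr) added = 0.2881 x 0.03022 = 0.008706 mol.
n(KOH) used = 0.3236 x 0.01077 = 0.003485 mol, which equals the excess n(HBr).
So n(HBr) consumed by the sample = 0.008706 - 0.003485 = 0.005221 mol.
n(KOH) = 0.005221 / 1 = 0.005221 mol.
mass KOH = 0.005221 x 56.11 = 0.2930 g, so %KOH = 0.2930/0.5211 x 100 = 56.2%.

56.2%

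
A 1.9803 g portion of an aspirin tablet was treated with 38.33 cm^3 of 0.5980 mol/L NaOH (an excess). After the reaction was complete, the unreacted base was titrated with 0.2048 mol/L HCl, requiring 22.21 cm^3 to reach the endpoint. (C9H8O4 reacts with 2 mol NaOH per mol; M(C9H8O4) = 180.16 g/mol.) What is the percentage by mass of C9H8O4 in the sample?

Total n(NaOH) added = 0.5980 x 0.03833 = 0.02292 mol.
n(HCl) used = 0.2048 x 0.02221 = 0.004549 mol, which equals the excess n(NaOH).
So n(NaOH) consumed by the sample = 0.02292 - 0.004549 = 0.01837 mol.
n(C9H8O4) = 0.01837 / 2 = 0.009186 mol.
mass C9H8O4 = 0.009186 x 180.16 = 1.655 g, so %C9H8O4 = 1.655/1.9803 x 100 = 83.6%.

83.6%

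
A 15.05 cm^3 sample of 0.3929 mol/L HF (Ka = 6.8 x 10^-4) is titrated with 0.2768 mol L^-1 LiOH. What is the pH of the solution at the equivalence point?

8.19

n(HF) = 0.3929 x 0.01505 = 0.005913 mol; V(LiOH) at equivalence = 0.005913/0.2768 = 0.02136 L.
At equivalence all the acid is converted to F-; total volume = 0.01505 + 0.02136 = 0.03641 L, so [F-] = 0.005913/0.03641 = 0.1624 M.
Kb = Kw/Ka = 1.0e-14 / 6.8 x 10^-4 = 1.47e-11.
[OH^-] = sqrt(Kb x [F-]) = sqrt(1.47e-11 x 0.1624) = 1.55e-6 M.
pOH = 5.81, so pH = 14.00 - 5.81 = 8.19.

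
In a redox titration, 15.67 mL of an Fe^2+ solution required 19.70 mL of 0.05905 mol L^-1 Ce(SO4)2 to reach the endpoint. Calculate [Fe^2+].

0.0742 M

n(Ce(SO4)2) = 0.05905 x 0.01970 = 0.001163 mol.
From the balanced equation, 1 mol Ce(SO4)2 reacts with 1 mol Fe^2+, so n(Fe^2+) = 0.001163 x 1/1 = 0.001163 mol.
[Fe^2+] = 0.001163 / 0.01567 L = 0.0742 M.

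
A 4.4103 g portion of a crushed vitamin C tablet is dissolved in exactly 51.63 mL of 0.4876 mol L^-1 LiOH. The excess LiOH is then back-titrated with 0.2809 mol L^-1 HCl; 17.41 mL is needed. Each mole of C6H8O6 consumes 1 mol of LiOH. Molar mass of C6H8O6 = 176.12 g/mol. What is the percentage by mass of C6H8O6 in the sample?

81.0%

Total n(LiOH) added = 0.4876 x 0.05163 = 0.02517 mol.
n(HCl) used = 0.2809 x 0.01741 = 0.004890 mol, which equals the excess n(LiOH).
So n(LiOH) consumed by the sample = 0.02517 - 0.004890 = 0.02028 mol.
n(C6H8O6) = 0.02028 / 1 = 0.02028 mol.
mass C6H8O6 = 0.02028 x 176.12 = 3.572 g, so %C6H8O6 = 3.572/4.4103 x 100 = 81.0%.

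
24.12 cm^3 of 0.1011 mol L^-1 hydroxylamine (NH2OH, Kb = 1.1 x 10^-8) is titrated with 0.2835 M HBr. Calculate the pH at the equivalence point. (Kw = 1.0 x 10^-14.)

3.58

n(NH2OH) = 0.1011 x 0.02412 = 0.002439 mol; V(HBr) at equivalence = 0.002439/0.2835 = 0.008602 L.
At equivalence the base is fully converted to NH3OH+; total volume = 0.03272 L, so [NH3OH+] = 0.002439/0.03272 = 0.07452 M.
Ka(NH3OH+) = Kw/Kb = 1.0e-14 / 1.1 x 10^-8 = 9.09e-7.
[H^+] = sqrt(Ka x [NH3OH+]) = sqrt(9.09e-7 x 0.07452) = 0.000260 M.
pH = -log(0.000260) = 3.58.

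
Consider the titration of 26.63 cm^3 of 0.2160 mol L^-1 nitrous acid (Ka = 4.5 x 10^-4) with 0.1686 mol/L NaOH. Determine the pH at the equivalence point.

8.16

n(HNO2) = 0.2160 x 0.02663 = 0.005752 mol; V(NaOH) at equivalence = 0.005752/0.1686 = 0.03412 L.
At equivalence all the acid is converted to NO2-; total volume = 0.02663 + 0.03412 = 0.06075 L, so [NO2-] = 0.005752/0.06075 = 0.09469 M.
Kb = Kw/Ka = 1.0e-14 / 4.5 x 10^-4 = 2.22e-11.
[OH^-] = sqrt(Kb x [NO2-]) = sqrt(2.22e-11 x 0.09469) = 1.45e-6 M.
pOH = 5.84, so pH = 14.00 - 5.84 = 8.16.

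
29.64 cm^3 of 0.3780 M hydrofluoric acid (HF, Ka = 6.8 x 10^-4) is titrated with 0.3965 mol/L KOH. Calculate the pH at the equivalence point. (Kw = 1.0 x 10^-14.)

n(HF) = 0.3780 x 0.02964 = 0.01120 mol; V(KOH) at equivalence = 0.01120/0.3965 = 0.02826 L.
At equivalence all the acid is converted to F-; total volume = 0.02964 + 0.02826 = 0.05790 L, so [F-] = 0.01120/0.05790 = 0.1935 M.
Kb = Kw/Ka = 1.0e-14 / 6.8 x 10^-4 = 1.47e-11.
[OH^-] = sqrt(Kb x [F-]) = sqrt(1.47e-11 x 0.1935) = 1.69e-6 M.
pOH = 5.77, so pH = 14.00 - 5.77 = 8.23.

8.23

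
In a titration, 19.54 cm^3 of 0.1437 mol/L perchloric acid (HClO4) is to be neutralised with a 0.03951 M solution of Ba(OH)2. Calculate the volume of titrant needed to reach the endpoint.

35.5 mL

n(HClO4) = 0.1437 mol/L x 0.01954 L = 0.002808 mol.
The neutralisation is 2 HClO4 : 1 Ba(OH)2, so n(Ba(OH)2) = 0.002808 x 1/2 = 0.001404 mol.
V(Ba(OH)2) = 0.001404 / 0.03951 = 0.03553 L = 35.5 mL.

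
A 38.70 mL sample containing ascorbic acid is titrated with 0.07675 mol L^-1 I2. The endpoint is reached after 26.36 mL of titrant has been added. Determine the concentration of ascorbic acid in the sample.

n(I2) = 0.07675 x 0.02636 = 0.002023 mol.
From the balanced equation, 1 mol I2 reacts with 1 mol ascorbic acid, so n(ascorbic acid) = 0.002023 x 1/1 = 0.002023 mol.
[ascorbic acid] = 0.002023 / 0.03870 L = 0.0523 M.

0.0523 M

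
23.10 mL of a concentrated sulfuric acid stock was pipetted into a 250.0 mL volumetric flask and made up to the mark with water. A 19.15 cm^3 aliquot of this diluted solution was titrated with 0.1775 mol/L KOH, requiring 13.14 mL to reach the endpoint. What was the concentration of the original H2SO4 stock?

0.659 M

n(KOH) = 0.1775 x 0.01314 = 0.002332 mol.
n(H2SO4) in the aliquot = 0.002332 x 1/2 = 0.001166 mol.
[diluted H2SO4] = 0.001166 / 0.01915 = 0.06090 M.
Dilution factor = 250.0/23.10 = 10.82, so [stock] = 0.06090 x 10.82 = 0.659 M.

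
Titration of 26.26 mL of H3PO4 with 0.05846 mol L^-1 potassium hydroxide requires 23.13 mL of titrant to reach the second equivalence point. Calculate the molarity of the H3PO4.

0.0257 M

n(KOH) = 0.05846 x 0.02313 = 0.001352 mol.
At the second equivalence point, 2 mol OH^- react per mol H3PO4, so n(H3PO4) = 0.001352 / 2 = 0.0006761 mol.
[H3PO4] = 0.0006761 / 0.02626 L = 0.0257 M.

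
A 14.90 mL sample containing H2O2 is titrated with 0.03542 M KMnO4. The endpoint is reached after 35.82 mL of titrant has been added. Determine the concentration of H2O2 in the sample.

0.213 M

n(KMnO4) = 0.03542 x 0.03582 = 0.001269 mol.
From the balanced equation, 2 mol KMnO4 reacts with 5 mol H2O2, so n(H2O2) = 0.001269 x 5/2 = 0.003172 mol.
[H2O2] = 0.003172 / 0.01490 L = 0.213 M.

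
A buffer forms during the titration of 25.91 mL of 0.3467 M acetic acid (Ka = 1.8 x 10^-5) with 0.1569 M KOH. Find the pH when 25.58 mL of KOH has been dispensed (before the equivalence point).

Initial n(CH3COOH) = 0.3467 x 0.02591 = 0.008983 mol.
n(KOH) added = 0.1569 x 0.02558 = 0.004014 mol, converting that many moles of CH3COOH to CH3COO-.
Remaining n(CH3COOH) = 0.004969 mol; n(CH3COO-) = 0.004014 mol.
By Henderson-Hasselbalch, pH = pKa + log([A^-]/[HA]) = 4.74 + log(0.004014/0.004969) = 4.74 + (-0.09) = 4.65.

4.65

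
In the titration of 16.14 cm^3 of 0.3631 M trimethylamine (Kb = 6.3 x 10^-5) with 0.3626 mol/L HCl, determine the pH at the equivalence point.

n((CH3)3N) = 0.3631 x 0.01614 = 0.005860 mol; V(HCl) at equivalence = 0.005860/0.3626 = 0.01616 L.
At equivalence the base is fully converted to (CH3)3NH+; total volume = 0.03230 L, so [(CH3)3NH+] = 0.005860/0.03230 = 0.1814 M.
Ka((CH3)3NH+) = Kw/Kb = 1.0e-14 / 6.3 x 10^-5 = 1.59e-10.
[H^+] = sqrt(Ka x [(CH3)3NH+]) = sqrt(1.59e-10 x 0.1814) = 5.37e-6 M.
pH = -log(5.37e-6) = 5.27.

5.27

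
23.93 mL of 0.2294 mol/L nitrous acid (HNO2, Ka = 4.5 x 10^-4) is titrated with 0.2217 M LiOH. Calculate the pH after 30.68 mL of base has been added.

12.38

n(acid) = 0.2294 x 0.02393 = 0.005490 mol; n(LiOH) added = 0.2217 x 0.03068 = 0.006802 mol.
Base is in excess by 0.006802 - 0.005490 = 0.001312 mol in a total volume of 0.05461 L.
[OH^-] = 0.001312/0.05461 = 0.02403 M, so pOH = 1.62 and pH = 14.00 - 1.62 = 12.38.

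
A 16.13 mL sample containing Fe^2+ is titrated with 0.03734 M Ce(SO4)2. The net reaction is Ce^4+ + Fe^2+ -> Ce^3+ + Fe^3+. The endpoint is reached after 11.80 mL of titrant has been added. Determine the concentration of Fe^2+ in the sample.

0.0273 M

n(Ce(SO4)2) = 0.03734 x 0.01180 = 0.0004406 mol.
From the balanced equation, 1 mol Ce(SO4)2 reacts with 1 mol Fe^2+, so n(Fe^2+) = 0.0004406 x 1/1 = 0.0004406 mol.
[Fe^2+] = 0.0004406 / 0.01613 L = 0.0273 M.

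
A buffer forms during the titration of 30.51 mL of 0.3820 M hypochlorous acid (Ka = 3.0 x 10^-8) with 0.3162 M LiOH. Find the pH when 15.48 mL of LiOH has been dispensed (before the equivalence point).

Initial n(HClO) = 0.3820 x 0.03051 = 0.01165 mol.
n(LiOH) added = 0.3162 x 0.01548 = 0.004895 mol, converting that many moles of HClO to ClO-.
Remaining n(HClO) = 0.006760 mol; n(ClO-) = 0.004895 mol.
By Henderson-Hasselbalch, pH = pKa + log([A^-]/[HA]) = 7.52 + log(0.004895/0.006760) = 7.52 + (-0.14) = 7.38.

7.38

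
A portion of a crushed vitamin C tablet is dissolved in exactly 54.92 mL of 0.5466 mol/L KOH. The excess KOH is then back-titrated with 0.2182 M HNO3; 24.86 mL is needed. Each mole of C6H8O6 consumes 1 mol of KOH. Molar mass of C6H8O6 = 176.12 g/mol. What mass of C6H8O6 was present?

Total n(KOH) added = 0.5466 x 0.05492 = 0.03002 mol.
n(HNO3) used = 0.2182 x 0.02486 = 0.005424 mol, which equals the excess n(KOH).
So n(KOH) consumed by the sample = 0.03002 - 0.005424 = 0.02459 mol.
n(C6H8O6) = 0.02459 / 1 = 0.02459 mol.
mass = 0.02459 mol x 176.12 g/mol = 4.33 g.

4.33 g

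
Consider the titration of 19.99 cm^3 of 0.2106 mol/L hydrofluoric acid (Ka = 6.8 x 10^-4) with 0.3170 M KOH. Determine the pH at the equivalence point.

n(HF) = 0.2106 x 0.01999 = 0.004210 mol; V(KOH) at equivalence = 0.004210/0.3170 = 0.01328 L.
At equivalence all the acid is converted to F-; total volume = 0.01999 + 0.01328 = 0.03327 L, so [F-] = 0.004210/0.03327 = 0.1265 M.
Kb = Kw/Ka = 1.0e-14 / 6.8 x 10^-4 = 1.47e-11.
[OH^-] = sqrt(Kb x [F-]) = sqrt(1.47e-11 x 0.1265) = 1.36e-6 M.
pOH = 5.87, so pH = 14.00 - 5.87 = 8.13.

8.13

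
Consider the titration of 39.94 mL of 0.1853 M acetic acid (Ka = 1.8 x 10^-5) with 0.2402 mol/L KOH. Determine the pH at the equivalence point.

8.88

n(CH3COOH) = 0.1853 x 0.03994 = 0.007401 mol; V(KOH) at equivalence = 0.007401/0.2402 = 0.03081 L.
At equivalence all the acid is converted to CH3COO-; total volume = 0.03994 + 0.03081 = 0.07075 L, so [CH3COO-] = 0.007401/0.07075 = 0.1046 M.
Kb = Kw/Ka = 1.0e-14 / 1.8 x 10^-5 = 5.56e-10.
[OH^-] = sqrt(Kb x [CH3COO-]) = sqrt(5.56e-10 x 0.1046) = 7.62e-6 M.
pOH = 5.12, so pH = 14.00 - 5.12 = 8.88.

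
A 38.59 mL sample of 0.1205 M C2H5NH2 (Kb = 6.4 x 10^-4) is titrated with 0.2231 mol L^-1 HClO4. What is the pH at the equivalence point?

5.96

n(C2H5NH2) = 0.1205 x 0.03859 = 0.004650 mol; V(HClO4) at equivalence = 0.004650/0.2231 = 0.02084 L.
At equivalence the base is fully converted to C2H5NH3+; total volume = 0.05943 L, so [C2H5NH3+] = 0.004650/0.05943 = 0.07824 M.
Ka(C2H5NH3+) = Kw/Kb = 1.0e-14 / 6.4 x 10^-4 = 1.56e-11.
[H^+] = sqrt(Ka x [C2H5NH3+]) = sqrt(1.56e-11 x 0.07824) = 1.11e-6 M.
pH = -log(1.11e-6) = 5.96.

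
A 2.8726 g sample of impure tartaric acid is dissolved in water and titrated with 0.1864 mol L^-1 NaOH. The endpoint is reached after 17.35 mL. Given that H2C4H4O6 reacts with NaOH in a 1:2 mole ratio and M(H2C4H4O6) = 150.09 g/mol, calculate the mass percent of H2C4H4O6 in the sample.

n(NaOH) = 0.1864 x 0.01735 = 0.003234 mol.
n(H2C4H4O6) = 0.003234 / 2 = 0.001617 mol.
mass of H2C4H4O6 = 0.001617 x 150.09 = 0.2427 g.
% purity = 0.2427 / 2.8726 x 100 = 8.45%.

8.45%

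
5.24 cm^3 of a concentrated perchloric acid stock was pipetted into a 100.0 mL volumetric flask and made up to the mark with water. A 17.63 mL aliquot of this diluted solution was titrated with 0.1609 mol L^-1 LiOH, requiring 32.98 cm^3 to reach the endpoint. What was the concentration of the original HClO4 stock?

5.74 M

n(LiOH) = 0.1609 x 0.03298 = 0.005306 mol.
n(HClO4) in the aliquot = 0.005306 mol.
[diluted HClO4] = 0.005306 / 0.01763 = 0.3010 M.
Dilution factor = 100.0/5.240 = 19.08, so [stock] = 0.3010 x 19.08 = 5.74 M.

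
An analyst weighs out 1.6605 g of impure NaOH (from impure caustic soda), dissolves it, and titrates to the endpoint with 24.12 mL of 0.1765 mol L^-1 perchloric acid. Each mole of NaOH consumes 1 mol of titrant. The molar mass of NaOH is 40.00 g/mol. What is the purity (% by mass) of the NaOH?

10.3%

n(HClO4) = 0.1765 x 0.02412 = 0.004257 mol.
n(NaOH) = 0.004257 / 1 = 0.004257 mol.
mass of NaOH = 0.004257 x 40.00 = 0.1703 g.
% purity = 0.1703 / 1.6605 x 100 = 10.3%.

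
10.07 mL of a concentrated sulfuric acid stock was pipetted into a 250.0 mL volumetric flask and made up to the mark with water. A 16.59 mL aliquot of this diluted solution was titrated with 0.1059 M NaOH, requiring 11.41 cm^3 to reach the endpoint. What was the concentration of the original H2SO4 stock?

0.904 M

n(NaOH) = 0.1059 x 0.01141 = 0.001208 mol.
n(H2SO4) in the aliquot = 0.001208 x 1/2 = 0.0006042 mol.
[diluted H2SO4] = 0.0006042 / 0.01659 = 0.03642 M.
Dilution factor = 250.0/10.07 = 24.83, so [stock] = 0.03642 x 24.83 = 0.904 M.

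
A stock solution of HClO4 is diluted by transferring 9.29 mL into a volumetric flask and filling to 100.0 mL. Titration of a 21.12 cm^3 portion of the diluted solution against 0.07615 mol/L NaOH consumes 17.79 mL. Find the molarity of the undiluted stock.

0.690 M

n(NaOH) = 0.07615 x 0.01779 = 0.001355 mol.
n(HClO4) in the aliquot = 0.001355 mol.
[diluted HClO4] = 0.001355 / 0.02112 = 0.06414 M.
Dilution factor = 100.0/9.290 = 10.76, so [stock] = 0.06414 x 10.76 = 0.690 M.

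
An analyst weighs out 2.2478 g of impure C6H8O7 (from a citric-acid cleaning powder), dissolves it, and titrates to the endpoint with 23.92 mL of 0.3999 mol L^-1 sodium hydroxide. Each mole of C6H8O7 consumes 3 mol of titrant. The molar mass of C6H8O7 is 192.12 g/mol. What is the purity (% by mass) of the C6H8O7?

n(NaOH) = 0.3999 x 0.02392 = 0.009566 mol.
n(C6H8O7) = 0.009566 / 3 = 0.003189 mol.
mass of C6H8O7 = 0.003189 x 192.12 = 0.6126 g.
% purity = 0.6126 / 2.2478 x 100 = 27.3%.

27.3%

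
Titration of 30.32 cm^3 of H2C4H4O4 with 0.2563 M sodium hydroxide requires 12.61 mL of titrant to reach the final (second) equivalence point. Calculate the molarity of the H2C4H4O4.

0.0533 M

n(NaOH) = 0.2563 x 0.01261 = 0.003232 mol.
At the final (second) equivalence point, 2 mol OH^- react per mol H2C4H4O4, so n(H2C4H4O4) = 0.003232 / 2 = 0.001616 mol.
[H2C4H4O4] = 0.001616 / 0.03032 L = 0.0533 M.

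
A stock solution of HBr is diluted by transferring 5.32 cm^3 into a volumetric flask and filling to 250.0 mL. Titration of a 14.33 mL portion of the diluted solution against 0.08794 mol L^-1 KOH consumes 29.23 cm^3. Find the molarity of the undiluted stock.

8.43 M

n(KOH) = 0.08794 x 0.02923 = 0.002570 mol.
n(HBr) in the aliquot = 0.002570 mol.
[diluted HBr] = 0.002570 / 0.01433 = 0.1794 M.
Dilution factor = 250.0/5.320 = 46.99, so [stock] = 0.1794 x 46.99 = 8.43 M.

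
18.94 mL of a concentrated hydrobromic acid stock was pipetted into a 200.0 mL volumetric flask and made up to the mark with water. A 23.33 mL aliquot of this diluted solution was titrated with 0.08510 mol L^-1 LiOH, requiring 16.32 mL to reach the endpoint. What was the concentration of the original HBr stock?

0.629 M

n(LiOH) = 0.08510 x 0.01632 = 0.001389 mol.
n(HBr) in the aliquot = 0.001389 mol.
[diluted HBr] = 0.001389 / 0.02333 = 0.05953 M.
Dilution factor = 200.0/18.94 = 10.56, so [stock] = 0.05953 x 10.56 = 0.629 M.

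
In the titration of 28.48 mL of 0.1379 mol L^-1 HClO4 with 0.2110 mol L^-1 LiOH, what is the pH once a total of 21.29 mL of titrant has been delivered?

12.05

n(acid) = 0.1379 x 0.02848 = 0.003927 mol; n(LiOH) added = 0.2110 x 0.02129 = 0.004492 mol.
Base is in excess by 0.004492 - 0.003927 = 0.0005648 mol in a total volume of 0.04977 L.
[OH^-] = 0.0005648/0.04977 = 0.01135 M, so pOH = 1.95 and pH = 14.00 - 1.95 = 12.05.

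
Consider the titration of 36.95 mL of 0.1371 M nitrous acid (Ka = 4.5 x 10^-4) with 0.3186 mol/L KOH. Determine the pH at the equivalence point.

n(HNO2) = 0.1371 x 0.03695 = 0.005066 mol; V(KOH) at equivalence = 0.005066/0.3186 = 0.01590 L.
At equivalence all the acid is converted to NO2-; total volume = 0.03695 + 0.01590 = 0.05285 L, so [NO2-] = 0.005066/0.05285 = 0.09585 M.
Kb = Kw/Ka = 1.0e-14 / 4.5 x 10^-4 = 2.22e-11.
[OH^-] = sqrt(Kb x [NO2-]) = sqrt(2.22e-11 x 0.09585) = 1.46e-6 M.
pOH = 5.84, so pH = 14.00 - 5.84 = 8.16.

8.16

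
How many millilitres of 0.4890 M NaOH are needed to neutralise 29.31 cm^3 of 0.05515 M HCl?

n(HCl) = 0.05515 mol/L x 0.02931 L = 0.001616 mol.
At equivalence n(NaOH) = n(HCl) = 0.001616 mol.
V(NaOH) = 0.001616 / 0.4890 = 0.003306 L = 3.31 mL.

3.31 mL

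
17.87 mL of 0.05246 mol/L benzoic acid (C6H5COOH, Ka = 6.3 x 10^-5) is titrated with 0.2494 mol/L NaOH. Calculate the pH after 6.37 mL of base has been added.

12.43

n(acid) = 0.05246 x 0.01787 = 0.0009375 mol; n(NaOH) added = 0.2494 x 0.006370 = 0.001589 mol.
Base is in excess by 0.001589 - 0.0009375 = 0.0006512 mol in a total volume of 0.02424 L.
[OH^-] = 0.0006512/0.02424 = 0.02687 M, so pOH = 1.57 and pH = 14.00 - 1.57 = 12.43.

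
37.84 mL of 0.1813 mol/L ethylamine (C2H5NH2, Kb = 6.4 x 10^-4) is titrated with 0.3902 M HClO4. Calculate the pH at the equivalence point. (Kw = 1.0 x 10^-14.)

5.86

n(C2H5NH2) = 0.1813 x 0.03784 = 0.006860 mol; V(HClO4) at equivalence = 0.006860/0.3902 = 0.01758 L.
At equivalence the base is fully converted to C2H5NH3+; total volume = 0.05542 L, so [C2H5NH3+] = 0.006860/0.05542 = 0.1238 M.
Ka(C2H5NH3+) = Kw/Kb = 1.0e-14 / 6.4 x 10^-4 = 1.56e-11.
[H^+] = sqrt(Ka x [C2H5NH3+]) = sqrt(1.56e-11 x 0.1238) = 1.39e-6 M.
pH = -log(1.39e-6) = 5.86.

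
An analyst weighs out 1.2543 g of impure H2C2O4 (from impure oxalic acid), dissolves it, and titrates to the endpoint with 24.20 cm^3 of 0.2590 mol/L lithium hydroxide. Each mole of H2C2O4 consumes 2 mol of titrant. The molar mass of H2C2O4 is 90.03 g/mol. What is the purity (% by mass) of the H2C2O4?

22.5%

n(LiOH) = 0.2590 x 0.02420 = 0.006268 mol.
n(H2C2O4) = 0.006268 / 2 = 0.003134 mol.
mass of H2C2O4 = 0.003134 x 90.03 = 0.2821 g.
% purity = 0.2821 / 1.2543 x 100 = 22.5%.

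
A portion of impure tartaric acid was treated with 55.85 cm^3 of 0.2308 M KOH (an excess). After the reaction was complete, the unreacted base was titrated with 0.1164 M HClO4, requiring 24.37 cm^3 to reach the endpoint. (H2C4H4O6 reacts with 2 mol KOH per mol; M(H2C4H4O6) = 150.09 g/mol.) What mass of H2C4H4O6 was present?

Total n(KOH) added = 0.2308 x 0.05585 = 0.01289 mol.
n(HClO4) used = 0.1164 x 0.02437 = 0.002837 mol, which equals the excess n(KOH).
So n(KOH) consumed by the sample = 0.01289 - 0.002837 = 0.01005 mol.
n(H2C4H4O6) = 0.01005 / 2 = 0.005027 mol.
mass = 0.005027 mol x 150.09 g/mol = 0.754 g.

0.754 g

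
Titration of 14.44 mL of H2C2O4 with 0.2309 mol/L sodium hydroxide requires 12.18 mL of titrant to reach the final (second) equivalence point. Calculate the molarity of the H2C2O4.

n(NaOH) = 0.2309 x 0.01218 = 0.002812 mol.
At the final (second) equivalence point, 2 mol OH^- react per mol H2C2O4, so n(H2C2O4) = 0.002812 / 2 = 0.001406 mol.
[H2C2O4] = 0.001406 / 0.01444 L = 0.0974 M.

0.0974 M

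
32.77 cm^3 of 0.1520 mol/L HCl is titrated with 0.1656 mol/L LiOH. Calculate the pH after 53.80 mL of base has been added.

n(acid) = 0.1520 x 0.03277 = 0.004981 mol; n(LiOH) added = 0.1656 x 0.05380 = 0.008909 mol.
Base is in excess by 0.008909 - 0.004981 = 0.003928 mol in a total volume of 0.08657 L.
[OH^-] = 0.003928/0.08657 = 0.04538 M, so pOH = 1.34 and pH = 14.00 - 1.34 = 12.66.

12.66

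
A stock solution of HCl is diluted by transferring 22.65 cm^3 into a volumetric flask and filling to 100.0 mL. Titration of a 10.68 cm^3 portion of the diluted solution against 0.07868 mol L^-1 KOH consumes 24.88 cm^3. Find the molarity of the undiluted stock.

0.809 M

n(KOH) = 0.07868 x 0.02488 = 0.001958 mol.
n(HCl) in the aliquot = 0.001958 mol.
[diluted HCl] = 0.001958 / 0.01068 = 0.1833 M.
Dilution factor = 100.0/22.65 = 4.415, so [stock] = 0.1833 x 4.415 = 0.809 M.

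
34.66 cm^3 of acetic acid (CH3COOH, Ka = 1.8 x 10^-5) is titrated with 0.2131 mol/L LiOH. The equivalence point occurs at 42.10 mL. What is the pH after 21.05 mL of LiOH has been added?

4.74

21.05 mL is exactly half the equivalence volume (42.10/2), i.e. the half-equivalence point.
There, n(HA) = n(A^-), so pH = pKa = -log(1.8 x 10^-5) = 4.74.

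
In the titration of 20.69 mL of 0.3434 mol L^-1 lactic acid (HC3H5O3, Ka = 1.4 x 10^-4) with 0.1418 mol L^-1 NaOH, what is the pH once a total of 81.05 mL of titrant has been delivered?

12.63

n(acid) = 0.3434 x 0.02069 = 0.007105 mol; n(NaOH) added = 0.1418 x 0.08105 = 0.01149 mol.
Base is in excess by 0.01149 - 0.007105 = 0.004388 mol in a total volume of 0.1017 L.
[OH^-] = 0.004388/0.1017 = 0.04313 M, so pOH = 1.37 and pH = 14.00 - 1.37 = 12.63.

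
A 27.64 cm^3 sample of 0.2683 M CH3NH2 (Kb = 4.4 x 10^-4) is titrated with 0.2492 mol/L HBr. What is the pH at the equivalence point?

5.77

n(CH3NH2) = 0.2683 x 0.02764 = 0.007416 mol; V(HBr) at equivalence = 0.007416/0.2492 = 0.02976 L.
At equivalence the base is fully converted to CH3NH3+; total volume = 0.05740 L, so [CH3NH3+] = 0.007416/0.05740 = 0.1292 M.
Ka(CH3NH3+) = Kw/Kb = 1.0e-14 / 4.4 x 10^-4 = 2.27e-11.
[H^+] = sqrt(Ka x [CH3NH3+]) = sqrt(2.27e-11 x 0.1292) = 1.71e-6 M.
pH = -log(1.71e-6) = 5.77.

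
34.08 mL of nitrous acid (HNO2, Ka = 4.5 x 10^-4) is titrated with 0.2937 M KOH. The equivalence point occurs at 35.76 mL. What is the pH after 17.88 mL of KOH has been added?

17.88 mL is exactly half the equivalence volume (35.76/2), i.e. the half-equivalence point.
There, n(HA) = n(A^-), so pH = pKa = -log(4.5 x 10^-4) = 3.35.

3.35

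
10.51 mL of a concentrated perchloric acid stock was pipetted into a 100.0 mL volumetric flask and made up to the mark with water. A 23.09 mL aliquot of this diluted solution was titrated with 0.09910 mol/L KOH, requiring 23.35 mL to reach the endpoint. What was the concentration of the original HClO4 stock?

0.954 M

n(KOH) = 0.09910 x 0.02335 = 0.002314 mol.
n(HClO4) in the aliquot = 0.002314 mol.
[diluted HClO4] = 0.002314 / 0.02309 = 0.1002 M.
Dilution factor = 100.0/10.51 = 9.515, so [stock] = 0.1002 x 9.515 = 0.954 M.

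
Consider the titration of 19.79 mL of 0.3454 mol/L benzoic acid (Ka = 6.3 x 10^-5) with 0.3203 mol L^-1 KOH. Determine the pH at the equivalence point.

n(C6H5COOH) = 0.3454 x 0.01979 = 0.006835 mol; V(KOH) at equivalence = 0.006835/0.3203 = 0.02134 L.
At equivalence all the acid is converted to C6H5COO-; total volume = 0.01979 + 0.02134 = 0.04113 L, so [C6H5COO-] = 0.006835/0.04113 = 0.1662 M.
Kb = Kw/Ka = 1.0e-14 / 6.3 x 10^-5 = 1.59e-10.
[OH^-] = sqrt(Kb x [C6H5COO-]) = sqrt(1.59e-10 x 0.1662) = 5.14e-6 M.
pOH = 5.29, so pH = 14.00 - 5.29 = 8.71.

8.71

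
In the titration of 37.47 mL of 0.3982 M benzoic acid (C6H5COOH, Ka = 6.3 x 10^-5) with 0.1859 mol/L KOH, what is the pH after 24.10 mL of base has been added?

Initial n(C6H5COOH) = 0.3982 x 0.03747 = 0.01492 mol.
n(KOH) added = 0.1859 x 0.02410 = 0.004480 mol, converting that many moles of C6H5COOH to C6H5COO-.
Remaining n(C6H5COOH) = 0.01044 mol; n(C6H5COO-) = 0.004480 mol.
By Henderson-Hasselbalch, pH = pKa + log([A^-]/[HA]) = 4.20 + log(0.004480/0.01044) = 4.20 + (-0.37) = 3.83.

3.83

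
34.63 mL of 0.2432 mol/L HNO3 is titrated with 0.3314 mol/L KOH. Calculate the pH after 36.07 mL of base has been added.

n(acid) = 0.2432 x 0.03463 = 0.008422 mol; n(KOH) added = 0.3314 x 0.03607 = 0.01195 mol.
Base is in excess by 0.01195 - 0.008422 = 0.003532 mol in a total volume of 0.07070 L.
[OH^-] = 0.003532/0.07070 = 0.04995 M, so pOH = 1.30 and pH = 14.00 - 1.30 = 12.70.

12.70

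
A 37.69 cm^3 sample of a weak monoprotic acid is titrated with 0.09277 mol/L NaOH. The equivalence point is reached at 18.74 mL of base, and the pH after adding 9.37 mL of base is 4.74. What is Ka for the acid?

1.8 x 10^-5

9.37 mL is half of the equivalence volume, so this is the half-equivalence point where [HA] = [A^-].
At half-equivalence pH = pKa, so pKa = 4.74.
Ka = 10^(-4.74) = 1.8 x 10^-5.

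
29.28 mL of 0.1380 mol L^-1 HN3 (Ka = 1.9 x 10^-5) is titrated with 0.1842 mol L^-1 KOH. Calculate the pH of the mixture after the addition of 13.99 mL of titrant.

Initial n(HN3) = 0.1380 x 0.02928 = 0.004041 mol.
n(KOH) added = 0.1842 x 0.01399 = 0.002577 mol, converting that many moles of HN3 to N3-.
Remaining n(HN3) = 0.001464 mol; n(N3-) = 0.002577 mol.
By Henderson-Hasselbalch, pH = pKa + log([A^-]/[HA]) = 4.72 + log(0.002577/0.001464) = 4.72 + (+0.25) = 4.97.

4.97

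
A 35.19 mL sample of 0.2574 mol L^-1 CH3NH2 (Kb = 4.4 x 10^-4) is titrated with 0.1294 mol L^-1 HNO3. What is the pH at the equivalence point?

5.85

n(CH3NH2) = 0.2574 x 0.03519 = 0.009058 mol; V(HNO3) at equivalence = 0.009058/0.1294 = 0.07000 L.
At equivalence the base is fully converted to CH3NH3+; total volume = 0.1052 L, so [CH3NH3+] = 0.009058/0.1052 = 0.08611 M.
Ka(CH3NH3+) = Kw/Kb = 1.0e-14 / 4.4 x 10^-4 = 2.27e-11.
[H^+] = sqrt(Ka x [CH3NH3+]) = sqrt(2.27e-11 x 0.08611) = 1.40e-6 M.
pH = -log(1.40e-6) = 5.85.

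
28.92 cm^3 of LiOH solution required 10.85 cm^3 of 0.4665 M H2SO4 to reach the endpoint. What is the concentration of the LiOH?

0.350 M

n(H2SO4) delivered = 0.4665 x 0.01085 = 0.005062 mol.
The reaction is 2 LiOH + 1 H2SO4, so n(LiOH) = 0.005062 x 2/1 = 0.01012 mol.
[LiOH] = 0.01012 mol / 0.02892 L = 0.350 M.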